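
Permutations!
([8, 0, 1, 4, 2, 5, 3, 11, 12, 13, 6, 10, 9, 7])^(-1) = (0 1 2 4 3 6 10 11 7 13 9 12 8)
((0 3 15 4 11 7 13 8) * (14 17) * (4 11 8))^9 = (0 3 15 11 7 13 4 8)(14 17)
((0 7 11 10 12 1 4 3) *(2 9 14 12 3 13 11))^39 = ((0 7 2 9 14 12 1 4 13 11 10 3))^39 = (0 9 1 11)(2 12 13 3)(4 10 7 14)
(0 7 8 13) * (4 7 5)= (0 5 4 7 8 13)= [5, 1, 2, 3, 7, 4, 6, 8, 13, 9, 10, 11, 12, 0]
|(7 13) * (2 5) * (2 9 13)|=5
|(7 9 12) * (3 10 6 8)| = |(3 10 6 8)(7 9 12)| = 12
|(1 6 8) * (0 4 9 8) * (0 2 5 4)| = 7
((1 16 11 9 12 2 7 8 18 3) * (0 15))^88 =(1 18 7 12 11)(2 9 16 3 8)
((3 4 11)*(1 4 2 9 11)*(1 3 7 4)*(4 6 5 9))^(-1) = (2 3 4)(5 6 7 11 9)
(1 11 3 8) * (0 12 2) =[12, 11, 0, 8, 4, 5, 6, 7, 1, 9, 10, 3, 2] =(0 12 2)(1 11 3 8)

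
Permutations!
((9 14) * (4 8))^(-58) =((4 8)(9 14))^(-58) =(14)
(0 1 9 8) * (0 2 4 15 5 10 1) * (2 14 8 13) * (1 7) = (1 9 13 2 4 15 5 10 7)(8 14) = [0, 9, 4, 3, 15, 10, 6, 1, 14, 13, 7, 11, 12, 2, 8, 5]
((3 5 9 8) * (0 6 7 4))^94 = ((0 6 7 4)(3 5 9 8))^94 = (0 7)(3 9)(4 6)(5 8)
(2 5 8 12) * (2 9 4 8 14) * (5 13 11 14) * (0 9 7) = (0 9 4 8 12 7)(2 13 11 14) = [9, 1, 13, 3, 8, 5, 6, 0, 12, 4, 10, 14, 7, 11, 2]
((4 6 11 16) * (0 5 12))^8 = ((0 5 12)(4 6 11 16))^8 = (16)(0 12 5)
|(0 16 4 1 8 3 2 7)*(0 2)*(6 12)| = 6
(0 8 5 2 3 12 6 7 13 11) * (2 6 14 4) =(0 8 5 6 7 13 11)(2 3 12 14 4) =[8, 1, 3, 12, 2, 6, 7, 13, 5, 9, 10, 0, 14, 11, 4]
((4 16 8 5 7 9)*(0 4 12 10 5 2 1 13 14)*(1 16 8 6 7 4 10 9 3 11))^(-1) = ((0 10 5 4 8 2 16 6 7 3 11 1 13 14)(9 12))^(-1) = (0 14 13 1 11 3 7 6 16 2 8 4 5 10)(9 12)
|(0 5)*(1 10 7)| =|(0 5)(1 10 7)| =6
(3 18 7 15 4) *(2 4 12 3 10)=(2 4 10)(3 18 7 15 12)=[0, 1, 4, 18, 10, 5, 6, 15, 8, 9, 2, 11, 3, 13, 14, 12, 16, 17, 7]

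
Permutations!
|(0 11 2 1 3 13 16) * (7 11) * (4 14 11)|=10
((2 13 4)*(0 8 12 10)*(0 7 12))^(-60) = (13)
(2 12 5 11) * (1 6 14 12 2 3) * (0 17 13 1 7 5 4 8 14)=(0 17 13 1 6)(3 7 5 11)(4 8 14 12)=[17, 6, 2, 7, 8, 11, 0, 5, 14, 9, 10, 3, 4, 1, 12, 15, 16, 13]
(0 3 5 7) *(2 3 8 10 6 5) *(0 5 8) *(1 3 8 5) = (1 3 2 8 10 6 5 7) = [0, 3, 8, 2, 4, 7, 5, 1, 10, 9, 6]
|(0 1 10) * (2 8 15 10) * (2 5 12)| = 8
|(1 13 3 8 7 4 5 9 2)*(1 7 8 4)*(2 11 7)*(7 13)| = 6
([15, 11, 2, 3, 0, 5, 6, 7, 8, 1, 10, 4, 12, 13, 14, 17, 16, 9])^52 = (0 9 4 17 11 15 1)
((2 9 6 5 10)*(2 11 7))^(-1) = (2 7 11 10 5 6 9)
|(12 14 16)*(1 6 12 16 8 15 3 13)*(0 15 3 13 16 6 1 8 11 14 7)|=18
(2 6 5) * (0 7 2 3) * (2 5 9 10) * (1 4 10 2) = (0 7 5 3)(1 4 10)(2 6 9) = [7, 4, 6, 0, 10, 3, 9, 5, 8, 2, 1]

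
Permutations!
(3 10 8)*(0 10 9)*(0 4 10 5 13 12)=[5, 1, 2, 9, 10, 13, 6, 7, 3, 4, 8, 11, 0, 12]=(0 5 13 12)(3 9 4 10 8)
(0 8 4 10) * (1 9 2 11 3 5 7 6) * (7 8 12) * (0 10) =(0 12 7 6 1 9 2 11 3 5 8 4) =[12, 9, 11, 5, 0, 8, 1, 6, 4, 2, 10, 3, 7]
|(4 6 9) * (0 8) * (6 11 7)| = 10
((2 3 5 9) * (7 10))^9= (2 3 5 9)(7 10)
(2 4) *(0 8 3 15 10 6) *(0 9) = (0 8 3 15 10 6 9)(2 4) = [8, 1, 4, 15, 2, 5, 9, 7, 3, 0, 6, 11, 12, 13, 14, 10]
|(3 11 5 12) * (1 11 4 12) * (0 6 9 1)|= 6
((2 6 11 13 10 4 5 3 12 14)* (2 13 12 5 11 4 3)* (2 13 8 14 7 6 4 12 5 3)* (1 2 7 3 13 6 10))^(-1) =((1 2 4 11 5 6 12 3 13)(7 10)(8 14))^(-1) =(1 13 3 12 6 5 11 4 2)(7 10)(8 14)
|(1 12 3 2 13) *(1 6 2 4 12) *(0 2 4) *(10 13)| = |(0 2 10 13 6 4 12 3)| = 8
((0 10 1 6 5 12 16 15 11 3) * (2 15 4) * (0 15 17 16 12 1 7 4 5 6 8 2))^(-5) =((0 10 7 4)(1 8 2 17 16 5)(3 15 11))^(-5) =(0 4 7 10)(1 8 2 17 16 5)(3 15 11)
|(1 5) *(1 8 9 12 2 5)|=5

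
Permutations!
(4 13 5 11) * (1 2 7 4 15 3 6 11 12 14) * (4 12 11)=(1 2 7 12 14)(3 6 4 13 5 11 15)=[0, 2, 7, 6, 13, 11, 4, 12, 8, 9, 10, 15, 14, 5, 1, 3]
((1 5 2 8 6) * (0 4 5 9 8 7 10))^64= ((0 4 5 2 7 10)(1 9 8 6))^64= (0 7 5)(2 4 10)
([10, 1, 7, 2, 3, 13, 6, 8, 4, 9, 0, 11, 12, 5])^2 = [0, 1, 8, 7, 2, 5, 6, 4, 3, 9, 10, 11, 12, 13]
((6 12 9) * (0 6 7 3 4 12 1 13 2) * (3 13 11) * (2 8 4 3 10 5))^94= ((0 6 1 11 10 5 2)(4 12 9 7 13 8))^94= (0 11 2 1 5 6 10)(4 13 9)(7 12 8)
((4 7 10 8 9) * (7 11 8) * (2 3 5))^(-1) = ((2 3 5)(4 11 8 9)(7 10))^(-1) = (2 5 3)(4 9 8 11)(7 10)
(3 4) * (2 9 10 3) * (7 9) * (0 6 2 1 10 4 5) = [6, 10, 7, 5, 1, 0, 2, 9, 8, 4, 3] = (0 6 2 7 9 4 1 10 3 5)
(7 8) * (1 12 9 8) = (1 12 9 8 7) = [0, 12, 2, 3, 4, 5, 6, 1, 7, 8, 10, 11, 9]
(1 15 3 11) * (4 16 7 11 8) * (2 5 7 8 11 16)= (1 15 3 11)(2 5 7 16 8 4)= [0, 15, 5, 11, 2, 7, 6, 16, 4, 9, 10, 1, 12, 13, 14, 3, 8]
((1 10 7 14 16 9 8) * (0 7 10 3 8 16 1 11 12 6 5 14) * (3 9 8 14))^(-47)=((0 7)(1 9 16 8 11 12 6 5 3 14))^(-47)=(0 7)(1 8 6 14 16 12 3 9 11 5)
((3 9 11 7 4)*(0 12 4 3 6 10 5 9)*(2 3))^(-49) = (0 9 12 11 4 7 6 2 10 3 5)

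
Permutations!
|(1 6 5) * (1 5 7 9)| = |(1 6 7 9)| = 4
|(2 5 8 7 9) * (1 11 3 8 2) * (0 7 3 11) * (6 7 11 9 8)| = 4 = |(0 11 9 1)(2 5)(3 6 7 8)|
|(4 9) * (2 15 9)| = |(2 15 9 4)| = 4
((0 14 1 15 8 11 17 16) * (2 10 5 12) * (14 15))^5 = (0 16 17 11 8 15)(1 14)(2 10 5 12)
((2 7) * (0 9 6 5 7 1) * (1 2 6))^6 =(9)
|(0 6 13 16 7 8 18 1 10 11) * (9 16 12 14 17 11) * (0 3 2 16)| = |(0 6 13 12 14 17 11 3 2 16 7 8 18 1 10 9)| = 16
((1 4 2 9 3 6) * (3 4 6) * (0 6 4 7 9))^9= ((0 6 1 4 2)(7 9))^9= (0 2 4 1 6)(7 9)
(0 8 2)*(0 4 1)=(0 8 2 4 1)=[8, 0, 4, 3, 1, 5, 6, 7, 2]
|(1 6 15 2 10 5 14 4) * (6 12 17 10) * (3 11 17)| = 9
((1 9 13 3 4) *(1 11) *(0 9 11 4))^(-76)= (13)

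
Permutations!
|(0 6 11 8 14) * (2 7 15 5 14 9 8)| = 8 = |(0 6 11 2 7 15 5 14)(8 9)|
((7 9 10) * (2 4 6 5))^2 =(2 6)(4 5)(7 10 9)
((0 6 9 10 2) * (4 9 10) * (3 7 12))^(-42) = ((0 6 10 2)(3 7 12)(4 9))^(-42) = (12)(0 10)(2 6)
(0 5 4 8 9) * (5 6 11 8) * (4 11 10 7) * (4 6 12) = (0 12 4 5 11 8 9)(6 10 7) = [12, 1, 2, 3, 5, 11, 10, 6, 9, 0, 7, 8, 4]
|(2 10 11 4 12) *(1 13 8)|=|(1 13 8)(2 10 11 4 12)|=15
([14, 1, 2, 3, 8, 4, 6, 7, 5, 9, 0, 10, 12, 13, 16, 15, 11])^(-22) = [11, 1, 2, 3, 5, 8, 6, 7, 4, 9, 16, 14, 12, 13, 10, 15, 0]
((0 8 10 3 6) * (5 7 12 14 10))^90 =(14)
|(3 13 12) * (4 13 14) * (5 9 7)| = 15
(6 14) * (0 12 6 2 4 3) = [12, 1, 4, 0, 3, 5, 14, 7, 8, 9, 10, 11, 6, 13, 2] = (0 12 6 14 2 4 3)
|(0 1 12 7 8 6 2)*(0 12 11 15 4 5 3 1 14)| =30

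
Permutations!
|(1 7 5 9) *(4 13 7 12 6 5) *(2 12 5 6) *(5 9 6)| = 6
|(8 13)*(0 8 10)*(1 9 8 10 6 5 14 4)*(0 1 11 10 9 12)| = |(0 9 8 13 6 5 14 4 11 10 1 12)| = 12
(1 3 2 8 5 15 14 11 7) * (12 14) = (1 3 2 8 5 15 12 14 11 7) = [0, 3, 8, 2, 4, 15, 6, 1, 5, 9, 10, 7, 14, 13, 11, 12]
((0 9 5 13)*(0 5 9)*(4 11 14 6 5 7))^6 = ((4 11 14 6 5 13 7))^6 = (4 7 13 5 6 14 11)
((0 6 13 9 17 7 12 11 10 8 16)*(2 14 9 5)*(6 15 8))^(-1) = ((0 15 8 16)(2 14 9 17 7 12 11 10 6 13 5))^(-1) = (0 16 8 15)(2 5 13 6 10 11 12 7 17 9 14)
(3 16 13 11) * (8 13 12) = (3 16 12 8 13 11) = [0, 1, 2, 16, 4, 5, 6, 7, 13, 9, 10, 3, 8, 11, 14, 15, 12]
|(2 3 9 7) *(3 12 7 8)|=3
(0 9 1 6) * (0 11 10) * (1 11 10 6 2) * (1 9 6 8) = (0 6 10)(1 2 9 11 8) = [6, 2, 9, 3, 4, 5, 10, 7, 1, 11, 0, 8]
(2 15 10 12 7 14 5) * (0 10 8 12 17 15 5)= (0 10 17 15 8 12 7 14)(2 5)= [10, 1, 5, 3, 4, 2, 6, 14, 12, 9, 17, 11, 7, 13, 0, 8, 16, 15]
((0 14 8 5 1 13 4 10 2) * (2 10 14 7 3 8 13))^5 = (0 1 8 7 2 5 3)(4 13 14)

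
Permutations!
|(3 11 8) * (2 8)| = |(2 8 3 11)| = 4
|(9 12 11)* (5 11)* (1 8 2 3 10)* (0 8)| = 12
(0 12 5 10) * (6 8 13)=[12, 1, 2, 3, 4, 10, 8, 7, 13, 9, 0, 11, 5, 6]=(0 12 5 10)(6 8 13)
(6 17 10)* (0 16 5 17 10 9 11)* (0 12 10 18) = (0 16 5 17 9 11 12 10 6 18) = [16, 1, 2, 3, 4, 17, 18, 7, 8, 11, 6, 12, 10, 13, 14, 15, 5, 9, 0]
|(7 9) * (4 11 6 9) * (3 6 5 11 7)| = 6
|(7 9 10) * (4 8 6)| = 3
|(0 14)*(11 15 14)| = 4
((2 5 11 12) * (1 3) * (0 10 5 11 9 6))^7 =((0 10 5 9 6)(1 3)(2 11 12))^7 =(0 5 6 10 9)(1 3)(2 11 12)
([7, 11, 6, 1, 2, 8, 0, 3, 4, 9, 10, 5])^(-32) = (0 2 8 11 3)(1 7 6 4 5)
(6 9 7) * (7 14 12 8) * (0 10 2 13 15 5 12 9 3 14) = [10, 1, 13, 14, 4, 12, 3, 6, 7, 0, 2, 11, 8, 15, 9, 5] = (0 10 2 13 15 5 12 8 7 6 3 14 9)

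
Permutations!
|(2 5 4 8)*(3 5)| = 5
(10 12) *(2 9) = [0, 1, 9, 3, 4, 5, 6, 7, 8, 2, 12, 11, 10] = (2 9)(10 12)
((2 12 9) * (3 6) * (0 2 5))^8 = (0 9 2 5 12)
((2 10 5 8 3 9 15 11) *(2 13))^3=((2 10 5 8 3 9 15 11 13))^3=(2 8 15)(3 11 10)(5 9 13)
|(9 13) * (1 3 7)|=6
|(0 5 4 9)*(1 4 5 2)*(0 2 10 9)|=6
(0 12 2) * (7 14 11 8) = (0 12 2)(7 14 11 8) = [12, 1, 0, 3, 4, 5, 6, 14, 7, 9, 10, 8, 2, 13, 11]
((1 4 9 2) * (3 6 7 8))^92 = (9)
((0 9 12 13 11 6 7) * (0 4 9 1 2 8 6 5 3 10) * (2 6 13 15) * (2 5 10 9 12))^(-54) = (0 15 13 7 9)(1 5 11 4 2)(3 10 12 8 6)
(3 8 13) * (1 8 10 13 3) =(1 8 3 10 13) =[0, 8, 2, 10, 4, 5, 6, 7, 3, 9, 13, 11, 12, 1]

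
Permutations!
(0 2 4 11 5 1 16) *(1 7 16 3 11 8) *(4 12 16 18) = [2, 3, 12, 11, 8, 7, 6, 18, 1, 9, 10, 5, 16, 13, 14, 15, 0, 17, 4] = (0 2 12 16)(1 3 11 5 7 18 4 8)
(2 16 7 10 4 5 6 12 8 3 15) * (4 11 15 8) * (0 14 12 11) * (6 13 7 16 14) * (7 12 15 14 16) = (0 6 11 14 15 2 16 7 10)(3 8)(4 5 13 12) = [6, 1, 16, 8, 5, 13, 11, 10, 3, 9, 0, 14, 4, 12, 15, 2, 7]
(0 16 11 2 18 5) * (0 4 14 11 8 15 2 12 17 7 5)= (0 16 8 15 2 18)(4 14 11 12 17 7 5)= [16, 1, 18, 3, 14, 4, 6, 5, 15, 9, 10, 12, 17, 13, 11, 2, 8, 7, 0]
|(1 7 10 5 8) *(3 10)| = 6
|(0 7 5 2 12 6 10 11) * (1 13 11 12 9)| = 24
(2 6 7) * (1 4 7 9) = (1 4 7 2 6 9) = [0, 4, 6, 3, 7, 5, 9, 2, 8, 1]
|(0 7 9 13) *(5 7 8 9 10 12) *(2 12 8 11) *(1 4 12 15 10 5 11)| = |(0 1 4 12 11 2 15 10 8 9 13)(5 7)| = 22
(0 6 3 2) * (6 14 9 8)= (0 14 9 8 6 3 2)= [14, 1, 0, 2, 4, 5, 3, 7, 6, 8, 10, 11, 12, 13, 9]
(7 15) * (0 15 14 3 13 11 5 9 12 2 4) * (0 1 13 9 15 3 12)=(0 3 9)(1 13 11 5 15 7 14 12 2 4)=[3, 13, 4, 9, 1, 15, 6, 14, 8, 0, 10, 5, 2, 11, 12, 7]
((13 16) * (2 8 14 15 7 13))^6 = (2 16 13 7 15 14 8)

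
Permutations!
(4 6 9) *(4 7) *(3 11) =(3 11)(4 6 9 7) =[0, 1, 2, 11, 6, 5, 9, 4, 8, 7, 10, 3]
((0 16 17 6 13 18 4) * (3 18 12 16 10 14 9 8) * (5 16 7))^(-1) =((0 10 14 9 8 3 18 4)(5 16 17 6 13 12 7))^(-1) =(0 4 18 3 8 9 14 10)(5 7 12 13 6 17 16)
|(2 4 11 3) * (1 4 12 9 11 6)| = |(1 4 6)(2 12 9 11 3)| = 15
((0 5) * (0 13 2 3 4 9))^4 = ((0 5 13 2 3 4 9))^4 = (0 3 5 4 13 9 2)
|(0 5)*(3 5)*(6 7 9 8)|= 12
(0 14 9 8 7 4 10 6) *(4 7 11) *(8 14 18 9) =(0 18 9 14 8 11 4 10 6) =[18, 1, 2, 3, 10, 5, 0, 7, 11, 14, 6, 4, 12, 13, 8, 15, 16, 17, 9]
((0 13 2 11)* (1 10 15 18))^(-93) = (0 11 2 13)(1 18 15 10) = ((0 13 2 11)(1 10 15 18))^(-93)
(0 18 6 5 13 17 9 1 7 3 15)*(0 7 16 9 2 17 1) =(0 18 6 5 13 1 16 9)(2 17)(3 15 7) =[18, 16, 17, 15, 4, 13, 5, 3, 8, 0, 10, 11, 12, 1, 14, 7, 9, 2, 6]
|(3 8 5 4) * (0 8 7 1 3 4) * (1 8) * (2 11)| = 6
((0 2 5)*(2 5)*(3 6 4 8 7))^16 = (3 6 4 8 7)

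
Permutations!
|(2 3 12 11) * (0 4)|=4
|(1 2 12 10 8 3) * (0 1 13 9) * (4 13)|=|(0 1 2 12 10 8 3 4 13 9)|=10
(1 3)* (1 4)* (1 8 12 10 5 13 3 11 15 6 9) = [0, 11, 2, 4, 8, 13, 9, 7, 12, 1, 5, 15, 10, 3, 14, 6] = (1 11 15 6 9)(3 4 8 12 10 5 13)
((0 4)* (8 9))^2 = ((0 4)(8 9))^2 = (9)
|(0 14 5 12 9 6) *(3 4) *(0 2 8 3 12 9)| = 10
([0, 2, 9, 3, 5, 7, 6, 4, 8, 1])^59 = [0, 9, 1, 3, 7, 4, 6, 5, 8, 2]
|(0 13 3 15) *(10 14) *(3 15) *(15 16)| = 4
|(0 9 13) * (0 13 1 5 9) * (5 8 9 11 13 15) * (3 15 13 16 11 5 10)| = 6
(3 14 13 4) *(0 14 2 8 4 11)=[14, 1, 8, 2, 3, 5, 6, 7, 4, 9, 10, 0, 12, 11, 13]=(0 14 13 11)(2 8 4 3)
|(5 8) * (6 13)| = |(5 8)(6 13)| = 2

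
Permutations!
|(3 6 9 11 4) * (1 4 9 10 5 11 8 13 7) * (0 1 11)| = 35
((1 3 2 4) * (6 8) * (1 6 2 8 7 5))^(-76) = ((1 3 8 2 4 6 7 5))^(-76) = (1 4)(2 5)(3 6)(7 8)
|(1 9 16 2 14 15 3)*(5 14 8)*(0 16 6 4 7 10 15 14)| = |(0 16 2 8 5)(1 9 6 4 7 10 15 3)| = 40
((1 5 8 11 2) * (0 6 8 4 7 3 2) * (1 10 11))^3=((0 6 8 1 5 4 7 3 2 10 11))^3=(0 1 7 10 6 5 3 11 8 4 2)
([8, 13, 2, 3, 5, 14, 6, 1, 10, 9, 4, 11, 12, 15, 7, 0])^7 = (0 1 5 8 13 14 10 15 7 4)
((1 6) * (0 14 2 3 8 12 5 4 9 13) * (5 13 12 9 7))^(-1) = (0 13 12 9 8 3 2 14)(1 6)(4 5 7) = ((0 14 2 3 8 9 12 13)(1 6)(4 7 5))^(-1)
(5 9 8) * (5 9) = (8 9) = [0, 1, 2, 3, 4, 5, 6, 7, 9, 8]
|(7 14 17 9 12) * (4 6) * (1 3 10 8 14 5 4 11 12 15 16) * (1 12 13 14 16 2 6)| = |(1 3 10 8 16 12 7 5 4)(2 6 11 13 14 17 9 15)| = 72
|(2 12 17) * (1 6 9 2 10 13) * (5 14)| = 8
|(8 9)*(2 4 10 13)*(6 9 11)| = 4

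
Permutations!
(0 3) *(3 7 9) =(0 7 9 3) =[7, 1, 2, 0, 4, 5, 6, 9, 8, 3]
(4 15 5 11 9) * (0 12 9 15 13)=(0 12 9 4 13)(5 11 15)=[12, 1, 2, 3, 13, 11, 6, 7, 8, 4, 10, 15, 9, 0, 14, 5]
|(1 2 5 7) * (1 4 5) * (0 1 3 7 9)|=|(0 1 2 3 7 4 5 9)|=8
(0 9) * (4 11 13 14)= [9, 1, 2, 3, 11, 5, 6, 7, 8, 0, 10, 13, 12, 14, 4]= (0 9)(4 11 13 14)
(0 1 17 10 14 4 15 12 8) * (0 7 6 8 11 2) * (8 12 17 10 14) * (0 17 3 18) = (0 1 10 8 7 6 12 11 2 17 14 4 15 3 18) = [1, 10, 17, 18, 15, 5, 12, 6, 7, 9, 8, 2, 11, 13, 4, 3, 16, 14, 0]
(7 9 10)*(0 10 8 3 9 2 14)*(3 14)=[10, 1, 3, 9, 4, 5, 6, 2, 14, 8, 7, 11, 12, 13, 0]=(0 10 7 2 3 9 8 14)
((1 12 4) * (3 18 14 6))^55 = ((1 12 4)(3 18 14 6))^55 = (1 12 4)(3 6 14 18)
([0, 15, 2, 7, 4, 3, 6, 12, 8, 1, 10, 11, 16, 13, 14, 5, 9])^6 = (1 16 7 5)(3 15 9 12)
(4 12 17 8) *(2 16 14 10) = [0, 1, 16, 3, 12, 5, 6, 7, 4, 9, 2, 11, 17, 13, 10, 15, 14, 8] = (2 16 14 10)(4 12 17 8)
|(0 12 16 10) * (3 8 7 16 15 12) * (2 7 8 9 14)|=|(0 3 9 14 2 7 16 10)(12 15)|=8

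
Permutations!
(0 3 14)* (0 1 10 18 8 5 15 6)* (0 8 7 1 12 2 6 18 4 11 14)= [3, 10, 6, 0, 11, 15, 8, 1, 5, 9, 4, 14, 2, 13, 12, 18, 16, 17, 7]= (0 3)(1 10 4 11 14 12 2 6 8 5 15 18 7)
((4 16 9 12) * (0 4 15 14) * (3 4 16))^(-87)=(0 12)(3 4)(9 14)(15 16)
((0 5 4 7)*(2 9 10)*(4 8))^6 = (10)(0 5 8 4 7)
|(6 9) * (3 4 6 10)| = |(3 4 6 9 10)| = 5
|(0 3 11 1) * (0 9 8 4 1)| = 12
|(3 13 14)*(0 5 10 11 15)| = |(0 5 10 11 15)(3 13 14)| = 15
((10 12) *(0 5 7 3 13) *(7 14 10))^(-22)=(0 14 12 3)(5 10 7 13)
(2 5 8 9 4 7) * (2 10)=[0, 1, 5, 3, 7, 8, 6, 10, 9, 4, 2]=(2 5 8 9 4 7 10)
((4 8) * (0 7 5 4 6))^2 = ((0 7 5 4 8 6))^2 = (0 5 8)(4 6 7)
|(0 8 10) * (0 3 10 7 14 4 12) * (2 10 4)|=9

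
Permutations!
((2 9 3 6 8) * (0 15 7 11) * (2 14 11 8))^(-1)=((0 15 7 8 14 11)(2 9 3 6))^(-1)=(0 11 14 8 7 15)(2 6 3 9)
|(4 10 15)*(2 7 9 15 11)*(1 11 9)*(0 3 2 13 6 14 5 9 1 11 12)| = |(0 3 2 7 11 13 6 14 5 9 15 4 10 1 12)| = 15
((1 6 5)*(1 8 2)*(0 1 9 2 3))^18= (9)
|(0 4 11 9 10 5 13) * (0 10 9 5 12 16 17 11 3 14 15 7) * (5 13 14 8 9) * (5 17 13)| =44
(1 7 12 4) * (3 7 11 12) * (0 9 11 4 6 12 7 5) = (0 9 11 7 3 5)(1 4)(6 12) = [9, 4, 2, 5, 1, 0, 12, 3, 8, 11, 10, 7, 6]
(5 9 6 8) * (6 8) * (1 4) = (1 4)(5 9 8) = [0, 4, 2, 3, 1, 9, 6, 7, 5, 8]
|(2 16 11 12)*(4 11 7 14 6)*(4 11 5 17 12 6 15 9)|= 10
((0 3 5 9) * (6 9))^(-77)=(0 6 3 9 5)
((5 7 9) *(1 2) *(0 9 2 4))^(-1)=(0 4 1 2 7 5 9)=((0 9 5 7 2 1 4))^(-1)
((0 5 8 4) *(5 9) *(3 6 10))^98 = ((0 9 5 8 4)(3 6 10))^98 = (0 8 9 4 5)(3 10 6)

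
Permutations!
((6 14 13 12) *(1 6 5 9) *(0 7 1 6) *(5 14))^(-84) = ((0 7 1)(5 9 6)(12 14 13))^(-84) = (14)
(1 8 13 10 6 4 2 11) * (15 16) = (1 8 13 10 6 4 2 11)(15 16) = [0, 8, 11, 3, 2, 5, 4, 7, 13, 9, 6, 1, 12, 10, 14, 16, 15]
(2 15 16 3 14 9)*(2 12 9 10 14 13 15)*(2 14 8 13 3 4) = (2 14 10 8 13 15 16 4)(9 12) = [0, 1, 14, 3, 2, 5, 6, 7, 13, 12, 8, 11, 9, 15, 10, 16, 4]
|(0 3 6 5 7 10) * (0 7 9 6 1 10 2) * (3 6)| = |(0 6 5 9 3 1 10 7 2)| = 9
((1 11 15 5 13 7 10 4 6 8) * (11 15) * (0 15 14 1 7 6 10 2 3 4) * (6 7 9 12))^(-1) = ((0 15 5 13 7 2 3 4 10)(1 14)(6 8 9 12))^(-1) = (0 10 4 3 2 7 13 5 15)(1 14)(6 12 9 8)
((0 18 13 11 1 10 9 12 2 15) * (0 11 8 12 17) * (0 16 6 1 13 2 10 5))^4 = (0 11 10 6 18 13 9 1 2 8 17 5 15 12 16)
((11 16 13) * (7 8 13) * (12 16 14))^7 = (16)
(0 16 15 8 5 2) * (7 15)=(0 16 7 15 8 5 2)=[16, 1, 0, 3, 4, 2, 6, 15, 5, 9, 10, 11, 12, 13, 14, 8, 7]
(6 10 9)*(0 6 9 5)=(0 6 10 5)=[6, 1, 2, 3, 4, 0, 10, 7, 8, 9, 5]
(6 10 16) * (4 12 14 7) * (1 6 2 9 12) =[0, 6, 9, 3, 1, 5, 10, 4, 8, 12, 16, 11, 14, 13, 7, 15, 2] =(1 6 10 16 2 9 12 14 7 4)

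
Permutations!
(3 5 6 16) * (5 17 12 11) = (3 17 12 11 5 6 16) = [0, 1, 2, 17, 4, 6, 16, 7, 8, 9, 10, 5, 11, 13, 14, 15, 3, 12]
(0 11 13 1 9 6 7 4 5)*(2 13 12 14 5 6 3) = [11, 9, 13, 2, 6, 0, 7, 4, 8, 3, 10, 12, 14, 1, 5] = (0 11 12 14 5)(1 9 3 2 13)(4 6 7)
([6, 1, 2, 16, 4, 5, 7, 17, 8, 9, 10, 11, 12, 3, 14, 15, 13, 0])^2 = [7, 1, 2, 13, 4, 5, 17, 0, 8, 9, 10, 11, 12, 16, 14, 15, 3, 6]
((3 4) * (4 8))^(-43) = (3 4 8)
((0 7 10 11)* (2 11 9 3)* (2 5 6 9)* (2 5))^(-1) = ((0 7 10 5 6 9 3 2 11))^(-1) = (0 11 2 3 9 6 5 10 7)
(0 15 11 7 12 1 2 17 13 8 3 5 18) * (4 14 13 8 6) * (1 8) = (0 15 11 7 12 8 3 5 18)(1 2 17)(4 14 13 6) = [15, 2, 17, 5, 14, 18, 4, 12, 3, 9, 10, 7, 8, 6, 13, 11, 16, 1, 0]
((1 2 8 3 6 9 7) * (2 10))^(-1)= (1 7 9 6 3 8 2 10)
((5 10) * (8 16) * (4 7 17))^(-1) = (4 17 7)(5 10)(8 16)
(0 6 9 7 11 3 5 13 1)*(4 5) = (0 6 9 7 11 3 4 5 13 1) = [6, 0, 2, 4, 5, 13, 9, 11, 8, 7, 10, 3, 12, 1]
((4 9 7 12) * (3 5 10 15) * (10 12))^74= (3 12 9 10)(4 7 15 5)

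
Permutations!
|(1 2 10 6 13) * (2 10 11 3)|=12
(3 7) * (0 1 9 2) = [1, 9, 0, 7, 4, 5, 6, 3, 8, 2] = (0 1 9 2)(3 7)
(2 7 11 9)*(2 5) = [0, 1, 7, 3, 4, 2, 6, 11, 8, 5, 10, 9] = (2 7 11 9 5)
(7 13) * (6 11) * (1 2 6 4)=(1 2 6 11 4)(7 13)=[0, 2, 6, 3, 1, 5, 11, 13, 8, 9, 10, 4, 12, 7]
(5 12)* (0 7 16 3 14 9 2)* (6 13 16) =(0 7 6 13 16 3 14 9 2)(5 12) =[7, 1, 0, 14, 4, 12, 13, 6, 8, 2, 10, 11, 5, 16, 9, 15, 3]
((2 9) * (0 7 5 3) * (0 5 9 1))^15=((0 7 9 2 1)(3 5))^15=(9)(3 5)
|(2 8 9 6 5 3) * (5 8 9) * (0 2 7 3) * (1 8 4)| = 8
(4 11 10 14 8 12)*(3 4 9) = (3 4 11 10 14 8 12 9) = [0, 1, 2, 4, 11, 5, 6, 7, 12, 3, 14, 10, 9, 13, 8]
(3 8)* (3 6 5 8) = (5 8 6) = [0, 1, 2, 3, 4, 8, 5, 7, 6]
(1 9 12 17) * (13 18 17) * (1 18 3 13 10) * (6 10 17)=(1 9 12 17 18 6 10)(3 13)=[0, 9, 2, 13, 4, 5, 10, 7, 8, 12, 1, 11, 17, 3, 14, 15, 16, 18, 6]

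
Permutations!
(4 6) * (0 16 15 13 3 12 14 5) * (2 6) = (0 16 15 13 3 12 14 5)(2 6 4) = [16, 1, 6, 12, 2, 0, 4, 7, 8, 9, 10, 11, 14, 3, 5, 13, 15]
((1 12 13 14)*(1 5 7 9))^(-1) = (1 9 7 5 14 13 12)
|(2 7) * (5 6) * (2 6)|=4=|(2 7 6 5)|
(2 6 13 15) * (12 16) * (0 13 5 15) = (0 13)(2 6 5 15)(12 16) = [13, 1, 6, 3, 4, 15, 5, 7, 8, 9, 10, 11, 16, 0, 14, 2, 12]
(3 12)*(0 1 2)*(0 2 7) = (0 1 7)(3 12) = [1, 7, 2, 12, 4, 5, 6, 0, 8, 9, 10, 11, 3]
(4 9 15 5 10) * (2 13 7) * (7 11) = (2 13 11 7)(4 9 15 5 10) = [0, 1, 13, 3, 9, 10, 6, 2, 8, 15, 4, 7, 12, 11, 14, 5]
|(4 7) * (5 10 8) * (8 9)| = 4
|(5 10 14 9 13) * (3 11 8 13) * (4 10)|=9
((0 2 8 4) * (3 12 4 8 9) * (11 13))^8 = (13)(0 9 12)(2 3 4)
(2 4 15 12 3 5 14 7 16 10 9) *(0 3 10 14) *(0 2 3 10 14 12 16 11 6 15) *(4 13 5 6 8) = (0 10 9 3 6 15 16 12 14 7 11 8 4)(2 13 5) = [10, 1, 13, 6, 0, 2, 15, 11, 4, 3, 9, 8, 14, 5, 7, 16, 12]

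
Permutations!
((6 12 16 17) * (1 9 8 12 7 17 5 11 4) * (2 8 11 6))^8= (17)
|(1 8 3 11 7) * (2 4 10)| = 15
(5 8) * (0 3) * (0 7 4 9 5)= (0 3 7 4 9 5 8)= [3, 1, 2, 7, 9, 8, 6, 4, 0, 5]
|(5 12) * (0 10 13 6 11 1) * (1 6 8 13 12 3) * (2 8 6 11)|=12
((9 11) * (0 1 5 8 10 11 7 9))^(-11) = ((0 1 5 8 10 11)(7 9))^(-11) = (0 1 5 8 10 11)(7 9)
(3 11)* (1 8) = (1 8)(3 11) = [0, 8, 2, 11, 4, 5, 6, 7, 1, 9, 10, 3]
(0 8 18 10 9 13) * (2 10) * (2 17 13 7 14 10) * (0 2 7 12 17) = (0 8 18)(2 7 14 10 9 12 17 13) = [8, 1, 7, 3, 4, 5, 6, 14, 18, 12, 9, 11, 17, 2, 10, 15, 16, 13, 0]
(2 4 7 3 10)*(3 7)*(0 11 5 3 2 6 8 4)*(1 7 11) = (0 1 7 11 5 3 10 6 8 4 2) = [1, 7, 0, 10, 2, 3, 8, 11, 4, 9, 6, 5]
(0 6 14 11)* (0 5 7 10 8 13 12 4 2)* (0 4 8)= (0 6 14 11 5 7 10)(2 4)(8 13 12)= [6, 1, 4, 3, 2, 7, 14, 10, 13, 9, 0, 5, 8, 12, 11]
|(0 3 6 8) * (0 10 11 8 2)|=|(0 3 6 2)(8 10 11)|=12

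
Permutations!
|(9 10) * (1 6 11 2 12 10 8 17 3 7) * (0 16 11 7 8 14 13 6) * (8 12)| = 15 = |(0 16 11 2 8 17 3 12 10 9 14 13 6 7 1)|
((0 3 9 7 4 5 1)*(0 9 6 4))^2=((0 3 6 4 5 1 9 7))^2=(0 6 5 9)(1 7 3 4)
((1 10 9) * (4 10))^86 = (1 10)(4 9)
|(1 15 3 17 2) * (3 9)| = |(1 15 9 3 17 2)| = 6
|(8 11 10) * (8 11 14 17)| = 6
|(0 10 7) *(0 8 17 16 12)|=|(0 10 7 8 17 16 12)|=7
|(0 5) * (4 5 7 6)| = 5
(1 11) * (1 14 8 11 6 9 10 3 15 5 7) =(1 6 9 10 3 15 5 7)(8 11 14) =[0, 6, 2, 15, 4, 7, 9, 1, 11, 10, 3, 14, 12, 13, 8, 5]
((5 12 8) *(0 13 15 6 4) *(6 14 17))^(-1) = ((0 13 15 14 17 6 4)(5 12 8))^(-1) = (0 4 6 17 14 15 13)(5 8 12)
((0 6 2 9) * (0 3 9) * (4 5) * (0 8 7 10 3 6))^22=(2 8 7 10 3 9 6)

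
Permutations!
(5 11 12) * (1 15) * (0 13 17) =(0 13 17)(1 15)(5 11 12) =[13, 15, 2, 3, 4, 11, 6, 7, 8, 9, 10, 12, 5, 17, 14, 1, 16, 0]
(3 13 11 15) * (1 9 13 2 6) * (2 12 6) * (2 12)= (1 9 13 11 15 3 2 12 6)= [0, 9, 12, 2, 4, 5, 1, 7, 8, 13, 10, 15, 6, 11, 14, 3]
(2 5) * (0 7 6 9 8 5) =[7, 1, 0, 3, 4, 2, 9, 6, 5, 8] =(0 7 6 9 8 5 2)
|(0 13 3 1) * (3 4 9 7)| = 7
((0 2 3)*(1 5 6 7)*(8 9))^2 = ((0 2 3)(1 5 6 7)(8 9))^2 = (9)(0 3 2)(1 6)(5 7)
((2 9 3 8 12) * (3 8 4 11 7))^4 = (12)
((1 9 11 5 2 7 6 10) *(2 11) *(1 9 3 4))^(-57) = ((1 3 4)(2 7 6 10 9)(5 11))^(-57) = (2 10 7 9 6)(5 11)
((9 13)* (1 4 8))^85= (1 4 8)(9 13)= ((1 4 8)(9 13))^85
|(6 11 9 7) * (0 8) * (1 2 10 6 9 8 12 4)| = |(0 12 4 1 2 10 6 11 8)(7 9)| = 18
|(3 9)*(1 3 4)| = |(1 3 9 4)| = 4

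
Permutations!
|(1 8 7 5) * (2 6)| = |(1 8 7 5)(2 6)| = 4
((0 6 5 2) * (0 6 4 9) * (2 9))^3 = (0 6)(2 9)(4 5)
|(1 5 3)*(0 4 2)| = 3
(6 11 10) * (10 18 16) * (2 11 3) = [0, 1, 11, 2, 4, 5, 3, 7, 8, 9, 6, 18, 12, 13, 14, 15, 10, 17, 16] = (2 11 18 16 10 6 3)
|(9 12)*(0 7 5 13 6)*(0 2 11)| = |(0 7 5 13 6 2 11)(9 12)| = 14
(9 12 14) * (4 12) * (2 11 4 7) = (2 11 4 12 14 9 7) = [0, 1, 11, 3, 12, 5, 6, 2, 8, 7, 10, 4, 14, 13, 9]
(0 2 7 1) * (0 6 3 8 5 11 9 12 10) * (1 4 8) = [2, 6, 7, 1, 8, 11, 3, 4, 5, 12, 0, 9, 10] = (0 2 7 4 8 5 11 9 12 10)(1 6 3)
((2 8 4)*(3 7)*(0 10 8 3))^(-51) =(0 3 4 10 7 2 8)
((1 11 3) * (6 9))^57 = ((1 11 3)(6 9))^57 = (11)(6 9)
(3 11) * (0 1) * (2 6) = (0 1)(2 6)(3 11) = [1, 0, 6, 11, 4, 5, 2, 7, 8, 9, 10, 3]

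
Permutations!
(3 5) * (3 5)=(5)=[0, 1, 2, 3, 4, 5]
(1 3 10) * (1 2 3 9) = (1 9)(2 3 10) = [0, 9, 3, 10, 4, 5, 6, 7, 8, 1, 2]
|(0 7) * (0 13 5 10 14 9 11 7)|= |(5 10 14 9 11 7 13)|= 7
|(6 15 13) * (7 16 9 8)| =|(6 15 13)(7 16 9 8)| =12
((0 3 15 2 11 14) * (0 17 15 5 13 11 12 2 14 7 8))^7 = (2 12)(14 17 15)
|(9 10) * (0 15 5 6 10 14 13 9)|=|(0 15 5 6 10)(9 14 13)|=15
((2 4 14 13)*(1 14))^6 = (1 14 13 2 4)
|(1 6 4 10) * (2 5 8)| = |(1 6 4 10)(2 5 8)| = 12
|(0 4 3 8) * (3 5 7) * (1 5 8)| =12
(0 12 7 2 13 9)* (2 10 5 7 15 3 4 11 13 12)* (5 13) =(0 2 12 15 3 4 11 5 7 10 13 9) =[2, 1, 12, 4, 11, 7, 6, 10, 8, 0, 13, 5, 15, 9, 14, 3]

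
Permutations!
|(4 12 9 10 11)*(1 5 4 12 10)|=7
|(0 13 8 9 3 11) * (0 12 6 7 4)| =10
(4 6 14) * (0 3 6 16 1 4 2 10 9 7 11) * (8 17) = (0 3 6 14 2 10 9 7 11)(1 4 16)(8 17) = [3, 4, 10, 6, 16, 5, 14, 11, 17, 7, 9, 0, 12, 13, 2, 15, 1, 8]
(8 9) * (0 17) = (0 17)(8 9) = [17, 1, 2, 3, 4, 5, 6, 7, 9, 8, 10, 11, 12, 13, 14, 15, 16, 0]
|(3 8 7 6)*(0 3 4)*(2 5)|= 6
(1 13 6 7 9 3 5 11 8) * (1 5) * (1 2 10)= (1 13 6 7 9 3 2 10)(5 11 8)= [0, 13, 10, 2, 4, 11, 7, 9, 5, 3, 1, 8, 12, 6]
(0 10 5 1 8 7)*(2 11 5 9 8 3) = (0 10 9 8 7)(1 3 2 11 5) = [10, 3, 11, 2, 4, 1, 6, 0, 7, 8, 9, 5]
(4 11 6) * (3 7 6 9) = (3 7 6 4 11 9) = [0, 1, 2, 7, 11, 5, 4, 6, 8, 3, 10, 9]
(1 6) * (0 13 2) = (0 13 2)(1 6) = [13, 6, 0, 3, 4, 5, 1, 7, 8, 9, 10, 11, 12, 2]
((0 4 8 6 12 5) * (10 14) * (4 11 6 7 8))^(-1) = ((0 11 6 12 5)(7 8)(10 14))^(-1) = (0 5 12 6 11)(7 8)(10 14)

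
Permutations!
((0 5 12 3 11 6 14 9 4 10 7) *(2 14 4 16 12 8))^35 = (0 12)(2 6)(3 5)(4 14)(7 16)(8 11)(9 10)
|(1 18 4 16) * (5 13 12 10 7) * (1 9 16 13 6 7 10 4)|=6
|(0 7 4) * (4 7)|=2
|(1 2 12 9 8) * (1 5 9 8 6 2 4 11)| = 6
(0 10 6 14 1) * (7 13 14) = (0 10 6 7 13 14 1) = [10, 0, 2, 3, 4, 5, 7, 13, 8, 9, 6, 11, 12, 14, 1]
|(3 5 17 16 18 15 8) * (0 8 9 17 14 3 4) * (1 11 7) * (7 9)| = |(0 8 4)(1 11 9 17 16 18 15 7)(3 5 14)| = 24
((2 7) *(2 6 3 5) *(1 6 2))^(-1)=(1 5 3 6)(2 7)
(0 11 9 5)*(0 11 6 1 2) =(0 6 1 2)(5 11 9) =[6, 2, 0, 3, 4, 11, 1, 7, 8, 5, 10, 9]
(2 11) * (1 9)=(1 9)(2 11)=[0, 9, 11, 3, 4, 5, 6, 7, 8, 1, 10, 2]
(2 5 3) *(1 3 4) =(1 3 2 5 4) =[0, 3, 5, 2, 1, 4]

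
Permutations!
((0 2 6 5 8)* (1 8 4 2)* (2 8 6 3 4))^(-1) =(0 8 4 3 2 5 6 1)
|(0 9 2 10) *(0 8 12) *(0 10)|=3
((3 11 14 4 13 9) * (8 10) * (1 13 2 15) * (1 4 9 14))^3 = (15)(1 9)(3 13)(8 10)(11 14)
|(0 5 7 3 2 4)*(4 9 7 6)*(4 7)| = |(0 5 6 7 3 2 9 4)| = 8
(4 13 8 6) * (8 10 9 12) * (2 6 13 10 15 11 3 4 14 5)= [0, 1, 6, 4, 10, 2, 14, 7, 13, 12, 9, 3, 8, 15, 5, 11]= (2 6 14 5)(3 4 10 9 12 8 13 15 11)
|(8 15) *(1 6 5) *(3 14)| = 6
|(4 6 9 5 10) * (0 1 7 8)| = 20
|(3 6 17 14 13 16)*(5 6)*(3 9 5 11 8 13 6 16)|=|(3 11 8 13)(5 16 9)(6 17 14)|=12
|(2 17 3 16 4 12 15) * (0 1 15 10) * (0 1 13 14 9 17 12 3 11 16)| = |(0 13 14 9 17 11 16 4 3)(1 15 2 12 10)| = 45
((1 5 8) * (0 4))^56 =(1 8 5)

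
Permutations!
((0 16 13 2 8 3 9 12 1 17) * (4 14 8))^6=(0 8)(1 4)(2 12)(3 16)(9 13)(14 17)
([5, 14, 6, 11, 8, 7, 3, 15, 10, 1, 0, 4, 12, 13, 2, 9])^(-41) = (0 5 7 15 9 1 14 2 6 3 11 4 8 10)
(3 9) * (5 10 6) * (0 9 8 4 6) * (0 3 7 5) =(0 9 7 5 10 3 8 4 6) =[9, 1, 2, 8, 6, 10, 0, 5, 4, 7, 3]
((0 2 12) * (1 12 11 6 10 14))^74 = ((0 2 11 6 10 14 1 12))^74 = (0 11 10 1)(2 6 14 12)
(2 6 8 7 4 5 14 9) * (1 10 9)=(1 10 9 2 6 8 7 4 5 14)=[0, 10, 6, 3, 5, 14, 8, 4, 7, 2, 9, 11, 12, 13, 1]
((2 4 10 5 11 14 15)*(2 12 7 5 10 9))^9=(5 15)(7 14)(11 12)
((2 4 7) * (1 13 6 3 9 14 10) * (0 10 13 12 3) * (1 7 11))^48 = (0 9 11 10 14 1 7 13 12 2 6 3 4)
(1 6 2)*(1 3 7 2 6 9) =[0, 9, 3, 7, 4, 5, 6, 2, 8, 1] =(1 9)(2 3 7)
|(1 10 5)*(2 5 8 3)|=6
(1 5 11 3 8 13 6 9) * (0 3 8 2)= (0 3 2)(1 5 11 8 13 6 9)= [3, 5, 0, 2, 4, 11, 9, 7, 13, 1, 10, 8, 12, 6]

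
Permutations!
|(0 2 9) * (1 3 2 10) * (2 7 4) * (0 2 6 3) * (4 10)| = 14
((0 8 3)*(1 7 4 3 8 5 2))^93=((8)(0 5 2 1 7 4 3))^93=(8)(0 2 7 3 5 1 4)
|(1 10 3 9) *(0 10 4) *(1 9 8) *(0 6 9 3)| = |(0 10)(1 4 6 9 3 8)| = 6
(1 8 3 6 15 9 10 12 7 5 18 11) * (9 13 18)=(1 8 3 6 15 13 18 11)(5 9 10 12 7)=[0, 8, 2, 6, 4, 9, 15, 5, 3, 10, 12, 1, 7, 18, 14, 13, 16, 17, 11]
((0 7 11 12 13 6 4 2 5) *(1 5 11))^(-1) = ((0 7 1 5)(2 11 12 13 6 4))^(-1) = (0 5 1 7)(2 4 6 13 12 11)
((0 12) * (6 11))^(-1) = (0 12)(6 11)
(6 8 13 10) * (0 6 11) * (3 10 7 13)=[6, 1, 2, 10, 4, 5, 8, 13, 3, 9, 11, 0, 12, 7]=(0 6 8 3 10 11)(7 13)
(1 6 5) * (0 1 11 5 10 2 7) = (0 1 6 10 2 7)(5 11) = [1, 6, 7, 3, 4, 11, 10, 0, 8, 9, 2, 5]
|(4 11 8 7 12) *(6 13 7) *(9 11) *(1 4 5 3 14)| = |(1 4 9 11 8 6 13 7 12 5 3 14)| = 12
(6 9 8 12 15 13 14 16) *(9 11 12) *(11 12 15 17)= (6 12 17 11 15 13 14 16)(8 9)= [0, 1, 2, 3, 4, 5, 12, 7, 9, 8, 10, 15, 17, 14, 16, 13, 6, 11]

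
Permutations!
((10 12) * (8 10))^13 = (8 10 12)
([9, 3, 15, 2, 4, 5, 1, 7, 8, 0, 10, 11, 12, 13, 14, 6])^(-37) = (0 9)(1 15 3 6 2)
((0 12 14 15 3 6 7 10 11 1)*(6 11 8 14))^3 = ((0 12 6 7 10 8 14 15 3 11 1))^3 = (0 7 14 11 12 10 15 1 6 8 3)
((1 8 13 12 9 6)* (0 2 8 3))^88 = (0 1 9 13 2 3 6 12 8) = ((0 2 8 13 12 9 6 1 3))^88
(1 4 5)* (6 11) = (1 4 5)(6 11) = [0, 4, 2, 3, 5, 1, 11, 7, 8, 9, 10, 6]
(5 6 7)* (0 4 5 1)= (0 4 5 6 7 1)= [4, 0, 2, 3, 5, 6, 7, 1]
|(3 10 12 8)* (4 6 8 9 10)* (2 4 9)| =|(2 4 6 8 3 9 10 12)| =8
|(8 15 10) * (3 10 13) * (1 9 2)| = 15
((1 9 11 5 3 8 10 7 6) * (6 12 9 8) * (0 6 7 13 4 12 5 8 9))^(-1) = (0 12 4 13 10 8 11 9 1 6)(3 5 7)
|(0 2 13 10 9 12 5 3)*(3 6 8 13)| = 21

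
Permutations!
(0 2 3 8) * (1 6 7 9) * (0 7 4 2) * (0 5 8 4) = (0 5 8 7 9 1 6)(2 3 4) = [5, 6, 3, 4, 2, 8, 0, 9, 7, 1]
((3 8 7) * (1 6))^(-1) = ((1 6)(3 8 7))^(-1) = (1 6)(3 7 8)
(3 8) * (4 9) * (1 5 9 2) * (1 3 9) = (1 5)(2 3 8 9 4) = [0, 5, 3, 8, 2, 1, 6, 7, 9, 4]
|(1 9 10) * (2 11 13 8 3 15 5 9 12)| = |(1 12 2 11 13 8 3 15 5 9 10)| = 11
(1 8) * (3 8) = (1 3 8) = [0, 3, 2, 8, 4, 5, 6, 7, 1]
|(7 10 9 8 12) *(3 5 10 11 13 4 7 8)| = 4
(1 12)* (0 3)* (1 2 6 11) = (0 3)(1 12 2 6 11) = [3, 12, 6, 0, 4, 5, 11, 7, 8, 9, 10, 1, 2]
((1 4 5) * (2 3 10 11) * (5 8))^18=(1 8)(2 10)(3 11)(4 5)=((1 4 8 5)(2 3 10 11))^18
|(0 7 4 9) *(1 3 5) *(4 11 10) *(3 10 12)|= 10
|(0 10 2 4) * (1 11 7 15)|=4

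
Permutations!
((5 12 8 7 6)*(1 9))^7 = ((1 9)(5 12 8 7 6))^7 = (1 9)(5 8 6 12 7)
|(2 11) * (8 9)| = |(2 11)(8 9)| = 2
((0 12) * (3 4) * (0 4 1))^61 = (0 12 4 3 1)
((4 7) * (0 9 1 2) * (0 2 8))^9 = (0 9 1 8)(4 7)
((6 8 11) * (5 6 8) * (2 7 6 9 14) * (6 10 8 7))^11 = ((2 6 5 9 14)(7 10 8 11))^11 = (2 6 5 9 14)(7 11 8 10)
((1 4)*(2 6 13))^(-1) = (1 4)(2 13 6) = ((1 4)(2 6 13))^(-1)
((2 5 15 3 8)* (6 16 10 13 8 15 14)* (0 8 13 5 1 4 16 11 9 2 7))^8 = ((0 8 7)(1 4 16 10 5 14 6 11 9 2)(3 15))^8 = (0 7 8)(1 9 6 5 16)(2 11 14 10 4)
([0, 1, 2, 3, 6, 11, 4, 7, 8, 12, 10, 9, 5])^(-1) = [0, 1, 2, 3, 6, 12, 4, 7, 8, 11, 10, 5, 9]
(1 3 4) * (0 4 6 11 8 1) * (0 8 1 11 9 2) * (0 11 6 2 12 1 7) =(0 4 8 6 9 12 1 3 2 11 7) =[4, 3, 11, 2, 8, 5, 9, 0, 6, 12, 10, 7, 1]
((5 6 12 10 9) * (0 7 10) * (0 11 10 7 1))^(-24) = (12) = ((0 1)(5 6 12 11 10 9))^(-24)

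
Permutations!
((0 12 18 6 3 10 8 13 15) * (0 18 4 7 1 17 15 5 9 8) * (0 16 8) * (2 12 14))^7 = (0 17 8 12 6 9 1 16 2 18 5 7 10 14 15 13 4 3) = ((0 14 2 12 4 7 1 17 15 18 6 3 10 16 8 13 5 9))^7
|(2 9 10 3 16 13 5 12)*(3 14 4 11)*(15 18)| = |(2 9 10 14 4 11 3 16 13 5 12)(15 18)| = 22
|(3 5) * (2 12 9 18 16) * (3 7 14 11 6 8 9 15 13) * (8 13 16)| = 84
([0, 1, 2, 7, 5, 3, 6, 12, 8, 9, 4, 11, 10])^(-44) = [0, 1, 2, 4, 12, 10, 6, 5, 8, 9, 7, 11, 3]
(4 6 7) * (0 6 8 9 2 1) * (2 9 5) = (9)(0 6 7 4 8 5 2 1) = [6, 0, 1, 3, 8, 2, 7, 4, 5, 9]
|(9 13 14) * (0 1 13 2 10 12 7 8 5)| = |(0 1 13 14 9 2 10 12 7 8 5)| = 11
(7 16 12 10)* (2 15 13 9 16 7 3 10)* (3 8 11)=(2 15 13 9 16 12)(3 10 8 11)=[0, 1, 15, 10, 4, 5, 6, 7, 11, 16, 8, 3, 2, 9, 14, 13, 12]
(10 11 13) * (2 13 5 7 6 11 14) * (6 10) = (2 13 6 11 5 7 10 14) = [0, 1, 13, 3, 4, 7, 11, 10, 8, 9, 14, 5, 12, 6, 2]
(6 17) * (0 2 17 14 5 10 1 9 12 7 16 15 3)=(0 2 17 6 14 5 10 1 9 12 7 16 15 3)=[2, 9, 17, 0, 4, 10, 14, 16, 8, 12, 1, 11, 7, 13, 5, 3, 15, 6]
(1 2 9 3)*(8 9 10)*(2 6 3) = (1 6 3)(2 10 8 9) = [0, 6, 10, 1, 4, 5, 3, 7, 9, 2, 8]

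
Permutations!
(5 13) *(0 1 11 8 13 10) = (0 1 11 8 13 5 10) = [1, 11, 2, 3, 4, 10, 6, 7, 13, 9, 0, 8, 12, 5]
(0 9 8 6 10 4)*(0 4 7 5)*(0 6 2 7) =(0 9 8 2 7 5 6 10) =[9, 1, 7, 3, 4, 6, 10, 5, 2, 8, 0]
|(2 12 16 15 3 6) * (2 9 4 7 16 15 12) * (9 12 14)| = |(3 6 12 15)(4 7 16 14 9)| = 20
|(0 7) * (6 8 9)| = 6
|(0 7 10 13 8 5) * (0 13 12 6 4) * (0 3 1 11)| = 9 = |(0 7 10 12 6 4 3 1 11)(5 13 8)|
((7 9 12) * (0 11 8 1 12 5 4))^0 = ((0 11 8 1 12 7 9 5 4))^0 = (12)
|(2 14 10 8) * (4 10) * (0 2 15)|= |(0 2 14 4 10 8 15)|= 7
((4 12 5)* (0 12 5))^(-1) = ((0 12)(4 5))^(-1) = (0 12)(4 5)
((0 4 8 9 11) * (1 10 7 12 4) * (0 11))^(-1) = (0 9 8 4 12 7 10 1) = ((0 1 10 7 12 4 8 9))^(-1)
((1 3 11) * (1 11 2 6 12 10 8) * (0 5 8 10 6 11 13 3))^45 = (0 5 8 1)(2 11 13 3)(6 12)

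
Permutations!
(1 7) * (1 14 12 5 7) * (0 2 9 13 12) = (0 2 9 13 12 5 7 14) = [2, 1, 9, 3, 4, 7, 6, 14, 8, 13, 10, 11, 5, 12, 0]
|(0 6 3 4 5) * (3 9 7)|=7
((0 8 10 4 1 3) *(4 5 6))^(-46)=(0 10 6 1)(3 8 5 4)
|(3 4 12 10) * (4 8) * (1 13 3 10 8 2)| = |(1 13 3 2)(4 12 8)| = 12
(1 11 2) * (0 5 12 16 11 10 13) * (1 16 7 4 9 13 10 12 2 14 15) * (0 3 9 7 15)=(0 5 2 16 11 14)(1 12 15)(3 9 13)(4 7)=[5, 12, 16, 9, 7, 2, 6, 4, 8, 13, 10, 14, 15, 3, 0, 1, 11]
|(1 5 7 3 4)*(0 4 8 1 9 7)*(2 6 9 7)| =|(0 4 7 3 8 1 5)(2 6 9)| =21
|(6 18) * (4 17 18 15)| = 5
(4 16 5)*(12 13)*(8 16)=[0, 1, 2, 3, 8, 4, 6, 7, 16, 9, 10, 11, 13, 12, 14, 15, 5]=(4 8 16 5)(12 13)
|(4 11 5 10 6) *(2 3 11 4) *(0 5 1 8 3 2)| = 4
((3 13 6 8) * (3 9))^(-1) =(3 9 8 6 13)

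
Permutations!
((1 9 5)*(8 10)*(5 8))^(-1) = (1 5 10 8 9)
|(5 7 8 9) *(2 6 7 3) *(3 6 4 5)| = 8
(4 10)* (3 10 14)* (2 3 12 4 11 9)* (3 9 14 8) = (2 9)(3 10 11 14 12 4 8) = [0, 1, 9, 10, 8, 5, 6, 7, 3, 2, 11, 14, 4, 13, 12]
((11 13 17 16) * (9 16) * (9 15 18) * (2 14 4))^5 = (2 4 14)(9 15 13 16 18 17 11)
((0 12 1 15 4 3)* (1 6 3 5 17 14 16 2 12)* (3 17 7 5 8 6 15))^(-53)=((0 1 3)(2 12 15 4 8 6 17 14 16)(5 7))^(-53)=(0 1 3)(2 12 15 4 8 6 17 14 16)(5 7)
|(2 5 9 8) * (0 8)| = |(0 8 2 5 9)| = 5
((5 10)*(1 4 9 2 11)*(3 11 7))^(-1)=(1 11 3 7 2 9 4)(5 10)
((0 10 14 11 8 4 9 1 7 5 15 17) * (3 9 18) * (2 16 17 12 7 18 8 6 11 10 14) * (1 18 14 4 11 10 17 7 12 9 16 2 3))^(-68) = (0 18 7 6)(1 5 10 4)(3 8 14 15)(9 16 11 17)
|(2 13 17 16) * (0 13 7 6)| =|(0 13 17 16 2 7 6)| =7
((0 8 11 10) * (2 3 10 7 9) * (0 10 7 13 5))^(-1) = (0 5 13 11 8)(2 9 7 3)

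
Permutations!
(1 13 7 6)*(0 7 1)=[7, 13, 2, 3, 4, 5, 0, 6, 8, 9, 10, 11, 12, 1]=(0 7 6)(1 13)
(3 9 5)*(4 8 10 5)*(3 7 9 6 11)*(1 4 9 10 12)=(1 4 8 12)(3 6 11)(5 7 10)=[0, 4, 2, 6, 8, 7, 11, 10, 12, 9, 5, 3, 1]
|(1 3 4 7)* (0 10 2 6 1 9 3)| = 20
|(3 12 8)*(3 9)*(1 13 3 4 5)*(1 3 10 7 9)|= 10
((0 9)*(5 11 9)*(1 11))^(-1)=(0 9 11 1 5)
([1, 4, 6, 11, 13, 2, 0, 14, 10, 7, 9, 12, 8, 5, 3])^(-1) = (0 6 2 5 13 4 1)(3 14 7 9 10 8 12 11)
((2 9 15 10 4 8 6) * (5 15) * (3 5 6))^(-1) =((2 9 6)(3 5 15 10 4 8))^(-1) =(2 6 9)(3 8 4 10 15 5)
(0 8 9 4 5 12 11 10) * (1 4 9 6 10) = (0 8 6 10)(1 4 5 12 11) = [8, 4, 2, 3, 5, 12, 10, 7, 6, 9, 0, 1, 11]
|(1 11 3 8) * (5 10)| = |(1 11 3 8)(5 10)| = 4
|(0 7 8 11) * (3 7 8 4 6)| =12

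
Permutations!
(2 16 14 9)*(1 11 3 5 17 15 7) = (1 11 3 5 17 15 7)(2 16 14 9) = [0, 11, 16, 5, 4, 17, 6, 1, 8, 2, 10, 3, 12, 13, 9, 7, 14, 15]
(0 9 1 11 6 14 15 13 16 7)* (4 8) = (0 9 1 11 6 14 15 13 16 7)(4 8) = [9, 11, 2, 3, 8, 5, 14, 0, 4, 1, 10, 6, 12, 16, 15, 13, 7]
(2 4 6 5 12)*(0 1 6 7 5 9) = (0 1 6 9)(2 4 7 5 12) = [1, 6, 4, 3, 7, 12, 9, 5, 8, 0, 10, 11, 2]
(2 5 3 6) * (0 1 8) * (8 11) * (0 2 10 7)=(0 1 11 8 2 5 3 6 10 7)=[1, 11, 5, 6, 4, 3, 10, 0, 2, 9, 7, 8]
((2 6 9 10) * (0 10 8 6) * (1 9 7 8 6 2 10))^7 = ((10)(0 1 9 6 7 8 2))^7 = (10)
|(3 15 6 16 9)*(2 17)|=10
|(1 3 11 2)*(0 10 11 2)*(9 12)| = 6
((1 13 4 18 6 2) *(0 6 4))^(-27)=((0 6 2 1 13)(4 18))^(-27)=(0 1 6 13 2)(4 18)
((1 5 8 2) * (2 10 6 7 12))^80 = (12)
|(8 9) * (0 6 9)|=4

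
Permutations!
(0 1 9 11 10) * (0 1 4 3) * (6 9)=(0 4 3)(1 6 9 11 10)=[4, 6, 2, 0, 3, 5, 9, 7, 8, 11, 1, 10]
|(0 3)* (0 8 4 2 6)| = |(0 3 8 4 2 6)| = 6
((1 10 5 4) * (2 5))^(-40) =((1 10 2 5 4))^(-40) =(10)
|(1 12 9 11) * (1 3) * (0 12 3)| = 4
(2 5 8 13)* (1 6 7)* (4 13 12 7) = (1 6 4 13 2 5 8 12 7) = [0, 6, 5, 3, 13, 8, 4, 1, 12, 9, 10, 11, 7, 2]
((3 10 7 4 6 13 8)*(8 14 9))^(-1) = ((3 10 7 4 6 13 14 9 8))^(-1) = (3 8 9 14 13 6 4 7 10)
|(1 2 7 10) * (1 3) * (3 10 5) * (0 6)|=10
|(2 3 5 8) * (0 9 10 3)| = |(0 9 10 3 5 8 2)| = 7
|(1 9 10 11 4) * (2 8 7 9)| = |(1 2 8 7 9 10 11 4)| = 8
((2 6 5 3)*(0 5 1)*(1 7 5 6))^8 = (0 6 7 5 3 2 1)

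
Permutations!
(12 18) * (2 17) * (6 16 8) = (2 17)(6 16 8)(12 18) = [0, 1, 17, 3, 4, 5, 16, 7, 6, 9, 10, 11, 18, 13, 14, 15, 8, 2, 12]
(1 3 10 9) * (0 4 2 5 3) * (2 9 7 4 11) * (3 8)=(0 11 2 5 8 3 10 7 4 9 1)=[11, 0, 5, 10, 9, 8, 6, 4, 3, 1, 7, 2]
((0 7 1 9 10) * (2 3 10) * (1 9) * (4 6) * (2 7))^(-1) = ((0 2 3 10)(4 6)(7 9))^(-1) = (0 10 3 2)(4 6)(7 9)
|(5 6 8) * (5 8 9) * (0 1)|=6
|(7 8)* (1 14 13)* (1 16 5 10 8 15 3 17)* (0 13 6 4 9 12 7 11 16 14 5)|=17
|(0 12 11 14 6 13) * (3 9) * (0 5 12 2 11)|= |(0 2 11 14 6 13 5 12)(3 9)|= 8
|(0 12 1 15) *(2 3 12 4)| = 7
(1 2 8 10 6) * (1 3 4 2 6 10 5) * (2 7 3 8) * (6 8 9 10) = (1 8 5)(3 4 7)(6 9 10) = [0, 8, 2, 4, 7, 1, 9, 3, 5, 10, 6]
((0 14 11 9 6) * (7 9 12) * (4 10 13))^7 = (14)(4 10 13)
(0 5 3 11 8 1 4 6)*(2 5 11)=(0 11 8 1 4 6)(2 5 3)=[11, 4, 5, 2, 6, 3, 0, 7, 1, 9, 10, 8]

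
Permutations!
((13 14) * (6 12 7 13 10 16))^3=((6 12 7 13 14 10 16))^3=(6 13 16 7 10 12 14)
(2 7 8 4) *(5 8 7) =[0, 1, 5, 3, 2, 8, 6, 7, 4] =(2 5 8 4)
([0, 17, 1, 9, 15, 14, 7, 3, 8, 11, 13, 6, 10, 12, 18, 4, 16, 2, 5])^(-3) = (18)(3 11 7 9 6)(4 15)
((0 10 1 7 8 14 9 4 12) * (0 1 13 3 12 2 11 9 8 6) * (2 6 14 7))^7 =((0 10 13 3 12 1 2 11 9 4 6)(7 14 8))^7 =(0 11 3 6 2 13 4 1 10 9 12)(7 14 8)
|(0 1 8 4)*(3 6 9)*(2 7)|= |(0 1 8 4)(2 7)(3 6 9)|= 12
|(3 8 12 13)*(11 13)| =|(3 8 12 11 13)| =5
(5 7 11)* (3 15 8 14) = (3 15 8 14)(5 7 11) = [0, 1, 2, 15, 4, 7, 6, 11, 14, 9, 10, 5, 12, 13, 3, 8]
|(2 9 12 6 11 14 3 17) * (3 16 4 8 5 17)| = 11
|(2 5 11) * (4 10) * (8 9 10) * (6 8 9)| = 6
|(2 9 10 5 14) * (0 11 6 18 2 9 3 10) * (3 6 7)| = 24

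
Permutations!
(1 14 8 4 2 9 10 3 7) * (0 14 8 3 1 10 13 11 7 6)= (0 14 3 6)(1 8 4 2 9 13 11 7 10)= [14, 8, 9, 6, 2, 5, 0, 10, 4, 13, 1, 7, 12, 11, 3]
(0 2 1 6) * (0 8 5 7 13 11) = [2, 6, 1, 3, 4, 7, 8, 13, 5, 9, 10, 0, 12, 11] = (0 2 1 6 8 5 7 13 11)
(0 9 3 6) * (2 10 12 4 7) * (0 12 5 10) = (0 9 3 6 12 4 7 2)(5 10) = [9, 1, 0, 6, 7, 10, 12, 2, 8, 3, 5, 11, 4]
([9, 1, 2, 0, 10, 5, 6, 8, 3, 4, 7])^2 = (0 4 7 3 9 10 8)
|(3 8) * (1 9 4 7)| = 4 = |(1 9 4 7)(3 8)|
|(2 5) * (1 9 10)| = |(1 9 10)(2 5)| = 6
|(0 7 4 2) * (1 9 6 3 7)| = |(0 1 9 6 3 7 4 2)| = 8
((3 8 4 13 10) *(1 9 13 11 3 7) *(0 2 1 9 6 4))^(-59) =(0 11 1 8 4 2 3 6)(7 9 13 10)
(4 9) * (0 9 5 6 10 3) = (0 9 4 5 6 10 3) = [9, 1, 2, 0, 5, 6, 10, 7, 8, 4, 3]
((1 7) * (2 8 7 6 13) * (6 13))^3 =(1 8 13 7 2)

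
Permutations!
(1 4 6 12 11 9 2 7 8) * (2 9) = (1 4 6 12 11 2 7 8) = [0, 4, 7, 3, 6, 5, 12, 8, 1, 9, 10, 2, 11]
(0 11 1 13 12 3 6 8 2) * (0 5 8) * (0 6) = (0 11 1 13 12 3)(2 5 8) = [11, 13, 5, 0, 4, 8, 6, 7, 2, 9, 10, 1, 3, 12]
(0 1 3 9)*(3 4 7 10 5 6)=(0 1 4 7 10 5 6 3 9)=[1, 4, 2, 9, 7, 6, 3, 10, 8, 0, 5]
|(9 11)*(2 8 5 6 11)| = |(2 8 5 6 11 9)| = 6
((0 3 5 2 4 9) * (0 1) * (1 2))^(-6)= (9)(0 5)(1 3)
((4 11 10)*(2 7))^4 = ((2 7)(4 11 10))^4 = (4 11 10)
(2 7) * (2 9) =(2 7 9) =[0, 1, 7, 3, 4, 5, 6, 9, 8, 2]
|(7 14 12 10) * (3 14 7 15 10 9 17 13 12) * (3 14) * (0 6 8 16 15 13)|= |(0 6 8 16 15 10 13 12 9 17)|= 10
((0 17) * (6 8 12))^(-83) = (0 17)(6 8 12)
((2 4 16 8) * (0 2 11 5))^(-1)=((0 2 4 16 8 11 5))^(-1)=(0 5 11 8 16 4 2)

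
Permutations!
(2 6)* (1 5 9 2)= (1 5 9 2 6)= [0, 5, 6, 3, 4, 9, 1, 7, 8, 2]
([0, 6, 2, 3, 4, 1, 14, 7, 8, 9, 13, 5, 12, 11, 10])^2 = (1 14 13 5 6 10 11)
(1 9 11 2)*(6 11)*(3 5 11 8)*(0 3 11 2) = (0 3 5 2 1 9 6 8 11) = [3, 9, 1, 5, 4, 2, 8, 7, 11, 6, 10, 0]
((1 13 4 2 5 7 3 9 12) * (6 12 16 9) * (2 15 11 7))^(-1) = ((1 13 4 15 11 7 3 6 12)(2 5)(9 16))^(-1) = (1 12 6 3 7 11 15 4 13)(2 5)(9 16)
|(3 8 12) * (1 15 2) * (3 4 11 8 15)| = 4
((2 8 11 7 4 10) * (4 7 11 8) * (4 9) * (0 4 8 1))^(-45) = ((11)(0 4 10 2 9 8 1))^(-45) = (11)(0 9 4 8 10 1 2)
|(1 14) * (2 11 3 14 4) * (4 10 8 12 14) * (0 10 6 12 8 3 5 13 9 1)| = |(0 10 3 4 2 11 5 13 9 1 6 12 14)| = 13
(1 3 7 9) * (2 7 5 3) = [0, 2, 7, 5, 4, 3, 6, 9, 8, 1] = (1 2 7 9)(3 5)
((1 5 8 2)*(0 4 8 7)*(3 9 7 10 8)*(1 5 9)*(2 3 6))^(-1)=(0 7 9 1 3 8 10 5 2 6 4)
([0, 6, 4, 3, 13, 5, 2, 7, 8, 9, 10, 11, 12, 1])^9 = (1 13 4 2 6)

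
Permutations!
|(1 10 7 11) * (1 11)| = |(11)(1 10 7)| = 3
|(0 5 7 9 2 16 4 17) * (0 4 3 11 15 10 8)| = |(0 5 7 9 2 16 3 11 15 10 8)(4 17)| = 22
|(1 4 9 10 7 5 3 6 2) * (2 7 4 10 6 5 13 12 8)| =|(1 10 4 9 6 7 13 12 8 2)(3 5)| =10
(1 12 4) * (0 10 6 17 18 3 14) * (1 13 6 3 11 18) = (0 10 3 14)(1 12 4 13 6 17)(11 18) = [10, 12, 2, 14, 13, 5, 17, 7, 8, 9, 3, 18, 4, 6, 0, 15, 16, 1, 11]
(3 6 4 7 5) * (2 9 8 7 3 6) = (2 9 8 7 5 6 4 3) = [0, 1, 9, 2, 3, 6, 4, 5, 7, 8]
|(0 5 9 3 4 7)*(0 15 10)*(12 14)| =8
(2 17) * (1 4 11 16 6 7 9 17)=(1 4 11 16 6 7 9 17 2)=[0, 4, 1, 3, 11, 5, 7, 9, 8, 17, 10, 16, 12, 13, 14, 15, 6, 2]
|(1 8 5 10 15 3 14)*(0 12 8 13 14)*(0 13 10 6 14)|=11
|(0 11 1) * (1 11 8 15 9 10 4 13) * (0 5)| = 9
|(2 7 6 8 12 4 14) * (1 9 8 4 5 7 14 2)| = |(1 9 8 12 5 7 6 4 2 14)| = 10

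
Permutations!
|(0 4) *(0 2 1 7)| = 5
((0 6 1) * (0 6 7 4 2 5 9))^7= (0 7 4 2 5 9)(1 6)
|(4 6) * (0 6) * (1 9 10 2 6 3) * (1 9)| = 7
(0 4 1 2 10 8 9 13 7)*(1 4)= (0 1 2 10 8 9 13 7)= [1, 2, 10, 3, 4, 5, 6, 0, 9, 13, 8, 11, 12, 7]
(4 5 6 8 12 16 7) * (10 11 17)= (4 5 6 8 12 16 7)(10 11 17)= [0, 1, 2, 3, 5, 6, 8, 4, 12, 9, 11, 17, 16, 13, 14, 15, 7, 10]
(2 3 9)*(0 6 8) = [6, 1, 3, 9, 4, 5, 8, 7, 0, 2] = (0 6 8)(2 3 9)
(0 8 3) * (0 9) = (0 8 3 9) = [8, 1, 2, 9, 4, 5, 6, 7, 3, 0]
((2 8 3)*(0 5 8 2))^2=(0 8)(3 5)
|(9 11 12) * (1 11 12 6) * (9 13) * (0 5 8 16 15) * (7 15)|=|(0 5 8 16 7 15)(1 11 6)(9 12 13)|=6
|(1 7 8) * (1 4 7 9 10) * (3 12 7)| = 15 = |(1 9 10)(3 12 7 8 4)|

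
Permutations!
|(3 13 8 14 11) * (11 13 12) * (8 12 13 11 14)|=|(3 13 12 14 11)|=5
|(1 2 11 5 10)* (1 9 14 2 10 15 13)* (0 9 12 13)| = |(0 9 14 2 11 5 15)(1 10 12 13)| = 28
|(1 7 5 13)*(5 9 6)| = |(1 7 9 6 5 13)| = 6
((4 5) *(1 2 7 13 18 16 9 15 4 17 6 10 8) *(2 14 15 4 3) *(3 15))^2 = (1 3 7 18 9 5 6 8 14 2 13 16 4 17 10)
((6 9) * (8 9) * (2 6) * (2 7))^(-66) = (2 7 9 8 6)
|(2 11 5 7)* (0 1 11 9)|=7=|(0 1 11 5 7 2 9)|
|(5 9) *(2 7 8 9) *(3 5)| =6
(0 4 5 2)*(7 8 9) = (0 4 5 2)(7 8 9) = [4, 1, 0, 3, 5, 2, 6, 8, 9, 7]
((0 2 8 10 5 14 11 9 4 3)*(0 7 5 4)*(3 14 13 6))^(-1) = (0 9 11 14 4 10 8 2)(3 6 13 5 7)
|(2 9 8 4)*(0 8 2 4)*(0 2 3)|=|(0 8 2 9 3)|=5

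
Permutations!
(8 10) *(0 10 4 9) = [10, 1, 2, 3, 9, 5, 6, 7, 4, 0, 8] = (0 10 8 4 9)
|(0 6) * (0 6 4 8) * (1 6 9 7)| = |(0 4 8)(1 6 9 7)| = 12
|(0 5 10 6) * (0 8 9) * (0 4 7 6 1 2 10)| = 30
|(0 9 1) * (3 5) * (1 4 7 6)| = |(0 9 4 7 6 1)(3 5)| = 6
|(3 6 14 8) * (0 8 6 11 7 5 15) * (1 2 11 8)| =14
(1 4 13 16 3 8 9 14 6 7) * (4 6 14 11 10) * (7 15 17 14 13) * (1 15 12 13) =[0, 6, 2, 8, 7, 5, 12, 15, 9, 11, 4, 10, 13, 16, 1, 17, 3, 14] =(1 6 12 13 16 3 8 9 11 10 4 7 15 17 14)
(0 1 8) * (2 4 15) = (0 1 8)(2 4 15) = [1, 8, 4, 3, 15, 5, 6, 7, 0, 9, 10, 11, 12, 13, 14, 2]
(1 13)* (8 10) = (1 13)(8 10) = [0, 13, 2, 3, 4, 5, 6, 7, 10, 9, 8, 11, 12, 1]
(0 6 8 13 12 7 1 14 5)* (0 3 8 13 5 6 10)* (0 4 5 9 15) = [10, 14, 2, 8, 5, 3, 13, 1, 9, 15, 4, 11, 7, 12, 6, 0] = (0 10 4 5 3 8 9 15)(1 14 6 13 12 7)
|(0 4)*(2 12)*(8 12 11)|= 4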